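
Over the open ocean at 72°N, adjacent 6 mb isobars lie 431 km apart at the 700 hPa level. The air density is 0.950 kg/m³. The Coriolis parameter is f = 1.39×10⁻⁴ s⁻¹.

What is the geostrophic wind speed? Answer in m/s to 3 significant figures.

Pressure gradient: |∂P/∂n| = 600 Pa / 431000 m = 1.39×10⁻³ Pa/m
Geostrophic balance (pressure-gradient force = Coriolis force):
V_g = (1/(fρ)) |∂P/∂n| = 1.39×10⁻³ / (1.39×10⁻⁴ × 0.950) = 10.5 m/s

10.5 m/s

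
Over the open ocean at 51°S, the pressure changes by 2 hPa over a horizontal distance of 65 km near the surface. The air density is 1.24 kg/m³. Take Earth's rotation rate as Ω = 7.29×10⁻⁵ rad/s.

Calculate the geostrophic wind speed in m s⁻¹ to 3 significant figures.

Coriolis parameter at 51°S:
f = 2Ω sin φ = 2 × 7.29×10⁻⁵ × sin 51° = 1.13×10⁻⁴ s⁻¹
Pressure gradient: |∂P/∂n| = 200 Pa / 65000 m = 3.08×10⁻³ Pa/m
Geostrophic balance (pressure-gradient force = Coriolis force):
V_g = (1/(fρ)) |∂P/∂n| = 3.08×10⁻³ / (1.13×10⁻⁴ × 1.24) = 21.9 m/s

21.9 m s⁻¹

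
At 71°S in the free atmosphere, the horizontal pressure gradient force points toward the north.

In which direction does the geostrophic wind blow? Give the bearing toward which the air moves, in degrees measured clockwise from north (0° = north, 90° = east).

The pressure-gradient force points toward the north (bearing 000°).
Geostrophic balance: in the Southern Hemisphere the Coriolis force deflects motion to the left, so the geostrophic wind blows 90° to the left of the pressure-gradient force (low pressure on the right).
Rotating 000° by 90° counterclockwise gives 270° — the wind blows toward the west.

270°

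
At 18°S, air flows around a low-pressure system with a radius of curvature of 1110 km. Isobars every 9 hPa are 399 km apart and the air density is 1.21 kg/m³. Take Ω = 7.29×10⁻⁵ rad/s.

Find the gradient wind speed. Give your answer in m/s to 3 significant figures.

26.9 m/s

Coriolis parameter at 18°S:
f = 2Ω sin φ = 2 × 7.29×10⁻⁵ × sin 18° = 4.51×10⁻⁵ s⁻¹
Pressure gradient: |∂P/∂n| = 900 Pa / 399000 m = 2.26×10⁻³ Pa/m
Geostrophic speed: V_g = |∂P/∂n|/(fρ) = 2.26×10⁻³/(4.51×10⁻⁵ × 1.21) = 41.4 m/s
Around a low, centrifugal force acts outward with Coriolis, so pressure-gradient force balances both:
(1/ρ)|∂P/∂n| = fV + V²/R  →  V² + fR·V − fR·V_g = 0
With fR = 4.51×10⁻⁵ × 1110×10³ m = 50.0 m/s:
V = [−fR + √((fR)² + 4 fR V_g)]/2 = [−50.0 + √(50.0² + 4×50.0×41.4)]/2 = 26.9 m/s
Subgeostrophic (V < V_g = 41.4 m/s), as expected around a low.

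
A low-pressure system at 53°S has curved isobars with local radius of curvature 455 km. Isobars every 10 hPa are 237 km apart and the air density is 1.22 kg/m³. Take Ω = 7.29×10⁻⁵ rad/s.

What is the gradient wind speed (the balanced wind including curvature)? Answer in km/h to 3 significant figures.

76.4 km/h

Coriolis parameter at 53°S:
f = 2Ω sin φ = 2 × 7.29×10⁻⁵ × sin 53° = 1.16×10⁻⁴ s⁻¹
Pressure gradient: |∂P/∂n| = 1000 Pa / 237000 m = 4.22×10⁻³ Pa/m
Geostrophic speed: V_g = |∂P/∂n|/(fρ) = 4.22×10⁻³/(1.16×10⁻⁴ × 1.22) = 29.7 m/s
Around a low, centrifugal force acts outward with Coriolis, so pressure-gradient force balances both:
(1/ρ)|∂P/∂n| = fV + V²/R  →  V² + fR·V − fR·V_g = 0
With fR = 1.16×10⁻⁴ × 455×10³ m = 53.0 m/s:
V = [−fR + √((fR)² + 4 fR V_g)]/2 = [−53.0 + √(53.0² + 4×53.0×29.7)]/2 = 21.2 m/s
Subgeostrophic (V < V_g = 29.7 m/s), as expected around a low.
Converting: 21.2 m/s × 3.6 = 76.4 km/h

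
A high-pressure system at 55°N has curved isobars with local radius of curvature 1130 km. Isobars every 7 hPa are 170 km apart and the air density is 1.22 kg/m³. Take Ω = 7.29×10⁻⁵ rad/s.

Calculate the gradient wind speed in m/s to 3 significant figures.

40.3 m/s

Coriolis parameter at 55°N:
f = 2Ω sin φ = 2 × 7.29×10⁻⁵ × sin 55° = 1.19×10⁻⁴ s⁻¹
Pressure gradient: |∂P/∂n| = 700 Pa / 170000 m = 4.12×10⁻³ Pa/m
Geostrophic speed: V_g = |∂P/∂n|/(fρ) = 4.12×10⁻³/(1.19×10⁻⁴ × 1.22) = 28.3 m/s
Around a high, pressure-gradient force acts outward with centrifugal, so Coriolis balances both:
fV = (1/ρ)|∂P/∂n| + V²/R  →  V² − fR·V + fR·V_g = 0
With fR = 1.19×10⁻⁴ × 1130×10³ m = 135 m/s:
V = [fR − √((fR)² − 4 fR V_g)]/2 = [135 − √(135² − 4×135×28.3)]/2 = 40.3 m/s
Supergeostrophic (V > V_g = 28.3 m/s), as expected around a high.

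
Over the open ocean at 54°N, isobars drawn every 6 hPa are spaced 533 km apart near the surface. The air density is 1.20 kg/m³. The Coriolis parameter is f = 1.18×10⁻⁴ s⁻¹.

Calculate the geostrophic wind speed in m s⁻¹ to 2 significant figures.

7.9 m s⁻¹

Pressure gradient: |∂P/∂n| = 600 Pa / 533000 m = 1.13×10⁻³ Pa/m
Geostrophic balance (pressure-gradient force = Coriolis force):
V_g = (1/(fρ)) |∂P/∂n| = 1.13×10⁻³ / (1.18×10⁻⁴ × 1.20) = 7.95 m/s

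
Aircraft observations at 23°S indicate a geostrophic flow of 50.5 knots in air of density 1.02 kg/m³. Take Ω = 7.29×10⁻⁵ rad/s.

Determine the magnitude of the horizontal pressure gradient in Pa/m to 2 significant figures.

Coriolis parameter at 23°S:
f = 2Ω sin φ = 2 × 7.29×10⁻⁵ × sin 23° = 5.70×10⁻⁵ s⁻¹
Wind speed in SI: 50.5 knots = 26.0 m/s
Geostrophic balance rearranged: |∂P/∂n| = f ρ V_g
|∂P/∂n| = 5.70×10⁻⁵ × 1.02 × 26.0 = 1.51×10⁻³ Pa/m

1.5×10⁻³ Pa/m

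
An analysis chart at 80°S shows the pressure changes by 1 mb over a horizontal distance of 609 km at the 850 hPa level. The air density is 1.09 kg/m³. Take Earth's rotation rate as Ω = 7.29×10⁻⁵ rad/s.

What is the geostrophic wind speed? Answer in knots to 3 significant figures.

2.04 knots

Coriolis parameter at 80°S:
f = 2Ω sin φ = 2 × 7.29×10⁻⁵ × sin 80° = 1.44×10⁻⁴ s⁻¹
Pressure gradient: |∂P/∂n| = 100 Pa / 609000 m = 1.64×10⁻⁴ Pa/m
Geostrophic balance (pressure-gradient force = Coriolis force):
V_g = (1/(fρ)) |∂P/∂n| = 1.64×10⁻⁴ / (1.44×10⁻⁴ × 1.09) = 1.05 m/s
Converting: 1.05 m/s × 1.944 = 2.04 knots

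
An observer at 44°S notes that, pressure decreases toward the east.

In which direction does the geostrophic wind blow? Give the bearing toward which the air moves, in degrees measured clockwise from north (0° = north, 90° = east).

The pressure-gradient force points toward the east (bearing 090°).
Geostrophic balance: in the Southern Hemisphere the Coriolis force deflects motion to the left, so the geostrophic wind blows 90° to the left of the pressure-gradient force (low pressure on the right).
Rotating 090° by 90° counterclockwise gives 000° — the wind blows toward the north.

000°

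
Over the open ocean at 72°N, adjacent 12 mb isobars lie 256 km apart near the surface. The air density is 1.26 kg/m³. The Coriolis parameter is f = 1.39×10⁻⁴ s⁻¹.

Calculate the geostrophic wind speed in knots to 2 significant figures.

Pressure gradient: |∂P/∂n| = 1200 Pa / 256000 m = 4.69×10⁻³ Pa/m
Geostrophic balance (pressure-gradient force = Coriolis force):
V_g = (1/(fρ)) |∂P/∂n| = 4.69×10⁻³ / (1.39×10⁻⁴ × 1.26) = 26.8 m/s
Converting: 26.8 m/s × 1.944 = 52 knots

52 knots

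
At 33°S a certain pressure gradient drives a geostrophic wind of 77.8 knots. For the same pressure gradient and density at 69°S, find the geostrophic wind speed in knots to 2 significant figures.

With the same pressure gradient and density, V_g ∝ 1/f ∝ 1/sin φ.
V₂ = V₁ · sin φ₁ / sin φ₂ = 77.8 × sin 33° / sin 69°
V₂ = 77.8 × 0.5446/0.9336 = 45 knots

45 knots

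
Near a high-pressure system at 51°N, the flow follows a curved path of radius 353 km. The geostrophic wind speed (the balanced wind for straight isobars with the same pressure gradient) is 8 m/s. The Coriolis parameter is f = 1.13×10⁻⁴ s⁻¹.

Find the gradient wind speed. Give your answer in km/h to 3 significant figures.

Around a high, pressure-gradient force acts outward with centrifugal, so Coriolis balances both:
fV = (1/ρ)|∂P/∂n| + V²/R  →  V² − fR·V + fR·V_g = 0
With fR = 1.13×10⁻⁴ × 353×10³ m = 39.9 m/s:
V = [fR − √((fR)² − 4 fR V_g)]/2 = [39.9 − √(39.9² − 4×39.9×8)]/2 = 11.1 m/s
Supergeostrophic (V > V_g = 8 m/s), as expected around a high.
Converting: 11.1 m/s × 3.6 = 39.9 km/h

39.9 km/h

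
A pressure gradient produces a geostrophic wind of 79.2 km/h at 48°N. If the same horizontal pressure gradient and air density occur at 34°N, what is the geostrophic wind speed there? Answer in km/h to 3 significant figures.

With the same pressure gradient and density, V_g ∝ 1/f ∝ 1/sin φ.
V₂ = V₁ · sin φ₁ / sin φ₂ = 79.2 × sin 48° / sin 34°
V₂ = 79.2 × 0.7431/0.5592 = 105 km/h

105 km/h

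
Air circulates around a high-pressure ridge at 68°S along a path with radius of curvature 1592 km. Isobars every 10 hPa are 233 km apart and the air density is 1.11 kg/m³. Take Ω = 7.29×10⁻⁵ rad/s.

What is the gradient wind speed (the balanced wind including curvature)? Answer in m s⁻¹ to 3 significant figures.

34.0 m s⁻¹

Coriolis parameter at 68°S:
f = 2Ω sin φ = 2 × 7.29×10⁻⁵ × sin 68° = 1.35×10⁻⁴ s⁻¹
Pressure gradient: |∂P/∂n| = 1000 Pa / 233000 m = 4.29×10⁻³ Pa/m
Geostrophic speed: V_g = |∂P/∂n|/(fρ) = 4.29×10⁻³/(1.35×10⁻⁴ × 1.11) = 28.6 m/s
Around a high, pressure-gradient force acts outward with centrifugal, so Coriolis balances both:
fV = (1/ρ)|∂P/∂n| + V²/R  →  V² − fR·V + fR·V_g = 0
With fR = 1.35×10⁻⁴ × 1592×10³ m = 215 m/s:
V = [fR − √((fR)² − 4 fR V_g)]/2 = [215 − √(215² − 4×215×28.6)]/2 = 34 m/s
Supergeostrophic (V > V_g = 28.6 m/s), as expected around a high.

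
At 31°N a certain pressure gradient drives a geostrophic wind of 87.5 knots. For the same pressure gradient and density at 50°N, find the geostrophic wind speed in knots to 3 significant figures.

With the same pressure gradient and density, V_g ∝ 1/f ∝ 1/sin φ.
V₂ = V₁ · sin φ₁ / sin φ₂ = 87.5 × sin 31° / sin 50°
V₂ = 87.5 × 0.5150/0.7660 = 58.8 knots

58.8 knots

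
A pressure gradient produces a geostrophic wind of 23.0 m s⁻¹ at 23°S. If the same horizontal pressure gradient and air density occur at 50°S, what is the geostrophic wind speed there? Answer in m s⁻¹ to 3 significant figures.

11.7 m s⁻¹

With the same pressure gradient and density, V_g ∝ 1/f ∝ 1/sin φ.
V₂ = V₁ · sin φ₁ / sin φ₂ = 23.0 × sin 23° / sin 50°
V₂ = 23.0 × 0.3907/0.7660 = 11.7 m s⁻¹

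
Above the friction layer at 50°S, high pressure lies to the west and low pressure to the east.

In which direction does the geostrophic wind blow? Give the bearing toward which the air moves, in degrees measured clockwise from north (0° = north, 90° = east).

The pressure-gradient force points toward the east (bearing 090°).
Geostrophic balance: in the Southern Hemisphere the Coriolis force deflects motion to the left, so the geostrophic wind blows 90° to the left of the pressure-gradient force (low pressure on the right).
Rotating 090° by 90° counterclockwise gives 000° — the wind blows toward the north.

000°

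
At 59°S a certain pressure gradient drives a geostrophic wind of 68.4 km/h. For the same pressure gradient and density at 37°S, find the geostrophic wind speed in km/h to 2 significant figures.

With the same pressure gradient and density, V_g ∝ 1/f ∝ 1/sin φ.
V₂ = V₁ · sin φ₁ / sin φ₂ = 68.4 × sin 59° / sin 37°
V₂ = 68.4 × 0.8572/0.6018 = 97 km/h

97 km/h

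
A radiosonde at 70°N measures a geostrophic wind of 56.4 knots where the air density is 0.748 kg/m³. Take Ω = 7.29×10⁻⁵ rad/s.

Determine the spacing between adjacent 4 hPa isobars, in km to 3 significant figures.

Coriolis parameter at 70°N:
f = 2Ω sin φ = 2 × 7.29×10⁻⁵ × sin 70° = 1.37×10⁻⁴ s⁻¹
Wind speed in SI: 56.4 knots = 29.0 m/s
Geostrophic balance rearranged: |∂P/∂n| = f ρ V_g
|∂P/∂n| = 1.37×10⁻⁴ × 0.748 × 29.0 = 2.97×10⁻³ Pa/m
Isobar spacing: Δn = ΔP/|∂P/∂n| = 400 Pa / 2.97×10⁻³ Pa/m = 134523 m ≈ 135 km

135 km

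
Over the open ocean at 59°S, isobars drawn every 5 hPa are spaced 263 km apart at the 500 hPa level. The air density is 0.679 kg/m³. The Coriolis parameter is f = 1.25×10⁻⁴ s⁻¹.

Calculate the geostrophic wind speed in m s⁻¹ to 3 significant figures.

Pressure gradient: |∂P/∂n| = 500 Pa / 263000 m = 1.90×10⁻³ Pa/m
Geostrophic balance (pressure-gradient force = Coriolis force):
V_g = (1/(fρ)) |∂P/∂n| = 1.90×10⁻³ / (1.25×10⁻⁴ × 0.679) = 22.4 m/s

22.4 m s⁻¹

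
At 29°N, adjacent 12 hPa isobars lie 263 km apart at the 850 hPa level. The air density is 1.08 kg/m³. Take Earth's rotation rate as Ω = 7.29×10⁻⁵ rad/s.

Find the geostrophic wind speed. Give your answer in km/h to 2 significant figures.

220 km/h

Coriolis parameter at 29°N:
f = 2Ω sin φ = 2 × 7.29×10⁻⁵ × sin 29° = 7.07×10⁻⁵ s⁻¹
Pressure gradient: |∂P/∂n| = 1200 Pa / 263000 m = 4.56×10⁻³ Pa/m
Geostrophic balance (pressure-gradient force = Coriolis force):
V_g = (1/(fρ)) |∂P/∂n| = 4.56×10⁻³ / (7.07×10⁻⁵ × 1.08) = 59.8 m/s
Converting: 59.8 m/s × 3.6 = 220 km/h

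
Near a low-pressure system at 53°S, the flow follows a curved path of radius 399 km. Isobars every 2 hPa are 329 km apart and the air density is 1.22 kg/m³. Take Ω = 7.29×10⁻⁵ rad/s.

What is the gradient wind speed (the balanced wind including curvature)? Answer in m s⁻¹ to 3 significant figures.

3.94 m s⁻¹

Coriolis parameter at 53°S:
f = 2Ω sin φ = 2 × 7.29×10⁻⁵ × sin 53° = 1.16×10⁻⁴ s⁻¹
Pressure gradient: |∂P/∂n| = 200 Pa / 329000 m = 6.08×10⁻⁴ Pa/m
Geostrophic speed: V_g = |∂P/∂n|/(fρ) = 6.08×10⁻⁴/(1.16×10⁻⁴ × 1.22) = 4.28 m/s
Around a low, centrifugal force acts outward with Coriolis, so pressure-gradient force balances both:
(1/ρ)|∂P/∂n| = fV + V²/R  →  V² + fR·V − fR·V_g = 0
With fR = 1.16×10⁻⁴ × 399×10³ m = 46.5 m/s:
V = [−fR + √((fR)² + 4 fR V_g)]/2 = [−46.5 + √(46.5² + 4×46.5×4.28)]/2 = 3.94 m/s
Subgeostrophic (V < V_g = 4.28 m/s), as expected around a low.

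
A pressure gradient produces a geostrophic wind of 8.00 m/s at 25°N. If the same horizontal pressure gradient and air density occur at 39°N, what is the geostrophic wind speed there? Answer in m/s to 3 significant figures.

With the same pressure gradient and density, V_g ∝ 1/f ∝ 1/sin φ.
V₂ = V₁ · sin φ₁ / sin φ₂ = 8.00 × sin 25° / sin 39°
V₂ = 8.00 × 0.4226/0.6293 = 5.37 m/s

5.37 m/s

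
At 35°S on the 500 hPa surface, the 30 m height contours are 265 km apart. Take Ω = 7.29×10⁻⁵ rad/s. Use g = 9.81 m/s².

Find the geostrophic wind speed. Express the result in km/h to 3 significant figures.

Coriolis parameter at 35°S:
f = 2Ω sin φ = 2 × 7.29×10⁻⁵ × sin 35° = 8.36×10⁻⁵ s⁻¹
Height gradient: |∂Z/∂n| = 30 m / 265000 m = 1.13×10⁻⁴
On a pressure surface, geostrophic balance gives V_g = (g/f)|∂Z/∂n|:
V_g = 9.81 × 1.13×10⁻⁴ / 8.36×10⁻⁵ = 13.3 m/s
Converting: 13.3 m/s × 3.6 = 47.8 km/h

47.8 km/h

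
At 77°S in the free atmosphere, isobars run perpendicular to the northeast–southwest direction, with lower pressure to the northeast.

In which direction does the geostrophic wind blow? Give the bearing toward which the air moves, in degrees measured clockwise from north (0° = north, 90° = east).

315°

The pressure-gradient force points toward the northeast (bearing 045°).
Geostrophic balance: in the Southern Hemisphere the Coriolis force deflects motion to the left, so the geostrophic wind blows 90° to the left of the pressure-gradient force (low pressure on the right).
Rotating 045° by 90° counterclockwise gives 315° — the wind blows toward the northwest.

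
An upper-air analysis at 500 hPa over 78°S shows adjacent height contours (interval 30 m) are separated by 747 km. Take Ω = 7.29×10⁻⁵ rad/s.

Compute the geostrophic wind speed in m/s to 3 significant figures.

Coriolis parameter at 78°S:
f = 2Ω sin φ = 2 × 7.29×10⁻⁵ × sin 78° = 1.43×10⁻⁴ s⁻¹
Height gradient: |∂Z/∂n| = 30 m / 747000 m = 4.02×10⁻⁵
On a pressure surface, geostrophic balance gives V_g = (g/f)|∂Z/∂n|:
V_g = 9.81 × 4.02×10⁻⁵ / 1.43×10⁻⁴ = 2.76 m/s

2.76 m/s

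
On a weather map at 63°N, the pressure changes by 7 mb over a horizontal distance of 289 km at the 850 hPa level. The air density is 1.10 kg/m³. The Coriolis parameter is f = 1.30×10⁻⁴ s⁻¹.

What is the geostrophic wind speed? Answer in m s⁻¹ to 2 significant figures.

17 m s⁻¹

Pressure gradient: |∂P/∂n| = 700 Pa / 289000 m = 2.42×10⁻³ Pa/m
Geostrophic balance (pressure-gradient force = Coriolis force):
V_g = (1/(fρ)) |∂P/∂n| = 2.42×10⁻³ / (1.30×10⁻⁴ × 1.10) = 16.9 m/s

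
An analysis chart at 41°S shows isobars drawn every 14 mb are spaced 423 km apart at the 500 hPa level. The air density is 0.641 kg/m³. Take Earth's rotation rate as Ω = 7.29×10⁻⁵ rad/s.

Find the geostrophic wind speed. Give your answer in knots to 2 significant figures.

100 knots

Coriolis parameter at 41°S:
f = 2Ω sin φ = 2 × 7.29×10⁻⁵ × sin 41° = 9.57×10⁻⁵ s⁻¹
Pressure gradient: |∂P/∂n| = 1400 Pa / 423000 m = 3.31×10⁻³ Pa/m
Geostrophic balance (pressure-gradient force = Coriolis force):
V_g = (1/(fρ)) |∂P/∂n| = 3.31×10⁻³ / (9.57×10⁻⁵ × 0.641) = 54.0 m/s
Converting: 54.0 m/s × 1.944 = 100 knots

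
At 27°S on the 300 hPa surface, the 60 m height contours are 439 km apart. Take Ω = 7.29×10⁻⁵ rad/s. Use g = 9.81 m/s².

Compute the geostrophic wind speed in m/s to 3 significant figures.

20.3 m/s

Coriolis parameter at 27°S:
f = 2Ω sin φ = 2 × 7.29×10⁻⁵ × sin 27° = 6.62×10⁻⁵ s⁻¹
Height gradient: |∂Z/∂n| = 60 m / 439000 m = 1.37×10⁻⁴
On a pressure surface, geostrophic balance gives V_g = (g/f)|∂Z/∂n|:
V_g = 9.81 × 1.37×10⁻⁴ / 6.62×10⁻⁵ = 20.3 m/s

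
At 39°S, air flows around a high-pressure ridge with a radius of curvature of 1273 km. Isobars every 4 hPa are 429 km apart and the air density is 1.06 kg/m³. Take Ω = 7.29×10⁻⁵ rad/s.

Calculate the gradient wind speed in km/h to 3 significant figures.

Coriolis parameter at 39°S:
f = 2Ω sin φ = 2 × 7.29×10⁻⁵ × sin 39° = 9.18×10⁻⁵ s⁻¹
Pressure gradient: |∂P/∂n| = 400 Pa / 429000 m = 9.32×10⁻⁴ Pa/m
Geostrophic speed: V_g = |∂P/∂n|/(fρ) = 9.32×10⁻⁴/(9.18×10⁻⁵ × 1.06) = 9.59 m/s
Around a high, pressure-gradient force acts outward with centrifugal, so Coriolis balances both:
fV = (1/ρ)|∂P/∂n| + V²/R  →  V² − fR·V + fR·V_g = 0
With fR = 9.18×10⁻⁵ × 1273×10³ m = 117 m/s:
V = [fR − √((fR)² − 4 fR V_g)]/2 = [117 − √(117² − 4×117×9.59)]/2 = 10.5 m/s
Supergeostrophic (V > V_g = 9.59 m/s), as expected around a high.
Converting: 10.5 m/s × 3.6 = 37.9 km/h

37.9 km/h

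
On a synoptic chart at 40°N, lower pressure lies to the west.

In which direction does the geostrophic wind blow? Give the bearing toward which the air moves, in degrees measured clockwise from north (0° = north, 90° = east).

000°

The pressure-gradient force points toward the west (bearing 270°).
Geostrophic balance: in the Northern Hemisphere the Coriolis force deflects motion to the right, so the geostrophic wind blows 90° to the right of the pressure-gradient force (low pressure on the left).
Rotating 270° by 90° clockwise gives 000° — the wind blows toward the north.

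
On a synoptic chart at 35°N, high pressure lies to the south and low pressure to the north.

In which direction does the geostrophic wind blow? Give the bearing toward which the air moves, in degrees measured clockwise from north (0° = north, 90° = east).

090°

The pressure-gradient force points toward the north (bearing 000°).
Geostrophic balance: in the Northern Hemisphere the Coriolis force deflects motion to the right, so the geostrophic wind blows 90° to the right of the pressure-gradient force (low pressure on the left).
Rotating 000° by 90° clockwise gives 090° — the wind blows toward the east.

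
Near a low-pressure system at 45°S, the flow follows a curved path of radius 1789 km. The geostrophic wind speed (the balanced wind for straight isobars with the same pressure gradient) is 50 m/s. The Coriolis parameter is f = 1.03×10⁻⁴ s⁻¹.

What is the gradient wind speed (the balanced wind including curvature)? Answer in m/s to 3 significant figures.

Around a low, centrifugal force acts outward with Coriolis, so pressure-gradient force balances both:
(1/ρ)|∂P/∂n| = fV + V²/R  →  V² + fR·V − fR·V_g = 0
With fR = 1.03×10⁻⁴ × 1789×10³ m = 184 m/s:
V = [−fR + √((fR)² + 4 fR V_g)]/2 = [−184 + √(184² + 4×184×50)]/2 = 40.9 m/s
Subgeostrophic (V < V_g = 50 m/s), as expected around a low.

40.9 m/s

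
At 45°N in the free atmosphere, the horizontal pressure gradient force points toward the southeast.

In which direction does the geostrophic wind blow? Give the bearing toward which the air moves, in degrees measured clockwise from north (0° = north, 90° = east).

The pressure-gradient force points toward the southeast (bearing 135°).
Geostrophic balance: in the Northern Hemisphere the Coriolis force deflects motion to the right, so the geostrophic wind blows 90° to the right of the pressure-gradient force (low pressure on the left).
Rotating 135° by 90° clockwise gives 225° — the wind blows toward the southwest.

225°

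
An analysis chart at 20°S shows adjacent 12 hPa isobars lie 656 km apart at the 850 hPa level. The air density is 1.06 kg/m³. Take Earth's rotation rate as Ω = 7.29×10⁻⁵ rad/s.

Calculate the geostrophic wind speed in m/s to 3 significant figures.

Coriolis parameter at 20°S:
f = 2Ω sin φ = 2 × 7.29×10⁻⁵ × sin 20° = 4.99×10⁻⁵ s⁻¹
Pressure gradient: |∂P/∂n| = 1200 Pa / 656000 m = 1.83×10⁻³ Pa/m
Geostrophic balance (pressure-gradient force = Coriolis force):
V_g = (1/(fρ)) |∂P/∂n| = 1.83×10⁻³ / (4.99×10⁻⁵ × 1.06) = 34.6 m/s

34.6 m/s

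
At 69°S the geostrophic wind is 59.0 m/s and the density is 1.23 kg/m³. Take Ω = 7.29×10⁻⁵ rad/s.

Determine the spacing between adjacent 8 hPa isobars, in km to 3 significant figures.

Coriolis parameter at 69°S:
f = 2Ω sin φ = 2 × 7.29×10⁻⁵ × sin 69° = 1.36×10⁻⁴ s⁻¹
Geostrophic balance rearranged: |∂P/∂n| = f ρ V_g
|∂P/∂n| = 1.36×10⁻⁴ × 1.23 × 59.0 = 9.88×10⁻³ Pa/m
Isobar spacing: Δn = ΔP/|∂P/∂n| = 800 Pa / 9.88×10⁻³ Pa/m = 80989 m ≈ 81.0 km

81.0 km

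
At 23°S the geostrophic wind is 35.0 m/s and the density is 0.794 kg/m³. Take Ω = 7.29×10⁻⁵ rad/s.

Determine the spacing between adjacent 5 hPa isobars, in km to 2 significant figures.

320 km

Coriolis parameter at 23°S:
f = 2Ω sin φ = 2 × 7.29×10⁻⁵ × sin 23° = 5.70×10⁻⁵ s⁻¹
Geostrophic balance rearranged: |∂P/∂n| = f ρ V_g
|∂P/∂n| = 5.70×10⁻⁵ × 0.794 × 35.0 = 1.58×10⁻³ Pa/m
Isobar spacing: Δn = ΔP/|∂P/∂n| = 500 Pa / 1.58×10⁻³ Pa/m = 315825 m ≈ 320 km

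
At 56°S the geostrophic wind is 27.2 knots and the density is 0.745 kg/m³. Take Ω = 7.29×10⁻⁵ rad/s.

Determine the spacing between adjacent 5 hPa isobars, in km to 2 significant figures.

400 km

Coriolis parameter at 56°S:
f = 2Ω sin φ = 2 × 7.29×10⁻⁵ × sin 56° = 1.21×10⁻⁴ s⁻¹
Wind speed in SI: 27.2 knots = 14.0 m/s
Geostrophic balance rearranged: |∂P/∂n| = f ρ V_g
|∂P/∂n| = 1.21×10⁻⁴ × 0.745 × 14.0 = 1.26×10⁻³ Pa/m
Isobar spacing: Δn = ΔP/|∂P/∂n| = 500 Pa / 1.26×10⁻³ Pa/m = 396803 m ≈ 400 km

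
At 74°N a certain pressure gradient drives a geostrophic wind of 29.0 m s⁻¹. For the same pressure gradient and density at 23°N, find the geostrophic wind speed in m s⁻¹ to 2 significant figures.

71 m s⁻¹

With the same pressure gradient and density, V_g ∝ 1/f ∝ 1/sin φ.
V₂ = V₁ · sin φ₁ / sin φ₂ = 29.0 × sin 74° / sin 23°
V₂ = 29.0 × 0.9613/0.3907 = 71 m s⁻¹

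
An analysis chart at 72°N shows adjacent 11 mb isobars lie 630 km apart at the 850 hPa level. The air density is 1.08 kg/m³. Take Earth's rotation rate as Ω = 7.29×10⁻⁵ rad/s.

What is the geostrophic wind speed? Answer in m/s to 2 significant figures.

12 m/s

Coriolis parameter at 72°N:
f = 2Ω sin φ = 2 × 7.29×10⁻⁵ × sin 72° = 1.39×10⁻⁴ s⁻¹
Pressure gradient: |∂P/∂n| = 1100 Pa / 630000 m = 1.75×10⁻³ Pa/m
Geostrophic balance (pressure-gradient force = Coriolis force):
V_g = (1/(fρ)) |∂P/∂n| = 1.75×10⁻³ / (1.39×10⁻⁴ × 1.08) = 11.7 m/s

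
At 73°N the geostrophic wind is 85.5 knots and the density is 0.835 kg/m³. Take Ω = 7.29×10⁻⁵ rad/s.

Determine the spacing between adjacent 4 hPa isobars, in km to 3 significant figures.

Coriolis parameter at 73°N:
f = 2Ω sin φ = 2 × 7.29×10⁻⁵ × sin 73° = 1.39×10⁻⁴ s⁻¹
Wind speed in SI: 85.5 knots = 44.0 m/s
Geostrophic balance rearranged: |∂P/∂n| = f ρ V_g
|∂P/∂n| = 1.39×10⁻⁴ × 0.835 × 44.0 = 5.12×10⁻³ Pa/m
Isobar spacing: Δn = ΔP/|∂P/∂n| = 400 Pa / 5.12×10⁻³ Pa/m = 78112 m ≈ 78.1 km

78.1 km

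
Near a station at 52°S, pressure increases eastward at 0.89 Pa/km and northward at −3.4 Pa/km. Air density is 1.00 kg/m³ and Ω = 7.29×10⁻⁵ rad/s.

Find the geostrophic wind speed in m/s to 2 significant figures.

Coriolis parameter at 52°S:
f = 2Ω sin φ = 2 × 7.29×10⁻⁵ × sin 52° = 1.15×10⁻⁴ s⁻¹
In the Southern Hemisphere f is negative: f = −1.15×10⁻⁴ s⁻¹.
Component geostrophic relations (x east, y north):
u_g = −(1/(fρ)) ∂P/∂y,  v_g = (1/(fρ)) ∂P/∂x
u_g = −(−3.4×10⁻³)/(−1.15×10⁻⁴ × 1.00) = −29.6 m/s;  v_g = (0.89×10⁻³)/(−1.15×10⁻⁴ × 1.00) = −7.75 m/s
|V_g| = √(u_g² + v_g²) = 30.6 m/s

31 m/s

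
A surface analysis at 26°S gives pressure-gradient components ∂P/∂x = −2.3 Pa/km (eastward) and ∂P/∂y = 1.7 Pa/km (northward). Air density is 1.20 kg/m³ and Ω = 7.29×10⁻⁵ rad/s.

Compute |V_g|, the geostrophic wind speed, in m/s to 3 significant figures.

Coriolis parameter at 26°S:
f = 2Ω sin φ = 2 × 7.29×10⁻⁵ × sin 26° = 6.39×10⁻⁵ s⁻¹
In the Southern Hemisphere f is negative: f = −6.39×10⁻⁵ s⁻¹.
Component geostrophic relations (x east, y north):
u_g = −(1/(fρ)) ∂P/∂y,  v_g = (1/(fρ)) ∂P/∂x
u_g = −(1.7×10⁻³)/(−6.39×10⁻⁵ × 1.20) = 22.2 m/s;  v_g = (−2.3×10⁻³)/(−6.39×10⁻⁵ × 1.20) = 30.0 m/s
|V_g| = √(u_g² + v_g²) = 37.3 m/s

37.3 m/s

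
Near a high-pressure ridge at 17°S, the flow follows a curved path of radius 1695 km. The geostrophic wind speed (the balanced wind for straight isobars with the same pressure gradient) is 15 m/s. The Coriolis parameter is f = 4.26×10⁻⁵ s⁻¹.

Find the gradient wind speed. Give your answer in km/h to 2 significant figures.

77 km/h

Around a high, pressure-gradient force acts outward with centrifugal, so Coriolis balances both:
fV = (1/ρ)|∂P/∂n| + V²/R  →  V² − fR·V + fR·V_g = 0
With fR = 4.26×10⁻⁵ × 1695×10³ m = 72.2 m/s:
V = [fR − √((fR)² − 4 fR V_g)]/2 = [72.2 − √(72.2² − 4×72.2×15)]/2 = 21.3 m/s
Supergeostrophic (V > V_g = 15 m/s), as expected around a high.
Converting: 21.3 m/s × 3.6 = 77 km/h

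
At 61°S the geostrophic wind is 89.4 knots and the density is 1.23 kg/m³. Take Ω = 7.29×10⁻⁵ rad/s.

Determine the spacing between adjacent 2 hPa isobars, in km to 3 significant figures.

Coriolis parameter at 61°S:
f = 2Ω sin φ = 2 × 7.29×10⁻⁵ × sin 61° = 1.28×10⁻⁴ s⁻¹
Wind speed in SI: 89.4 knots = 46.0 m/s
Geostrophic balance rearranged: |∂P/∂n| = f ρ V_g
|∂P/∂n| = 1.28×10⁻⁴ × 1.23 × 46.0 = 7.21×10⁻³ Pa/m
Isobar spacing: Δn = ΔP/|∂P/∂n| = 200 Pa / 7.21×10⁻³ Pa/m = 27725 m ≈ 27.7 km

27.7 km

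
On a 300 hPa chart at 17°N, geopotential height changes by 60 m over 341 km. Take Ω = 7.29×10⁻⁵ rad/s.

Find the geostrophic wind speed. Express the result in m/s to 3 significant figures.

40.5 m/s

Coriolis parameter at 17°N:
f = 2Ω sin φ = 2 × 7.29×10⁻⁵ × sin 17° = 4.26×10⁻⁵ s⁻¹
Height gradient: |∂Z/∂n| = 60 m / 341000 m = 1.76×10⁻⁴
On a pressure surface, geostrophic balance gives V_g = (g/f)|∂Z/∂n|:
V_g = 9.81 × 1.76×10⁻⁴ / 4.26×10⁻⁵ = 40.5 m/s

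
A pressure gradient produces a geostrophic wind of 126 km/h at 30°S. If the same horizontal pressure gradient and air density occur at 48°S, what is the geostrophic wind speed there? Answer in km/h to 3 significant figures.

With the same pressure gradient and density, V_g ∝ 1/f ∝ 1/sin φ.
V₂ = V₁ · sin φ₁ / sin φ₂ = 126 × sin 30° / sin 48°
V₂ = 126 × 0.5000/0.7431 = 84.8 km/h

84.8 km/h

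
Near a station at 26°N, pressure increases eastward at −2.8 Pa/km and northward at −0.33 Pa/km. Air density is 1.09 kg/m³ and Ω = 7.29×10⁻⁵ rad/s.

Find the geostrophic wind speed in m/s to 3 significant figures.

Coriolis parameter at 26°N:
f = 2Ω sin φ = 2 × 7.29×10⁻⁵ × sin 26° = 6.39×10⁻⁵ s⁻¹
Component geostrophic relations (x east, y north):
u_g = −(1/(fρ)) ∂P/∂y,  v_g = (1/(fρ)) ∂P/∂x
u_g = −(−0.33×10⁻³)/(6.39×10⁻⁵ × 1.09) = 4.74 m/s;  v_g = (−2.8×10⁻³)/(6.39×10⁻⁵ × 1.09) = −40.2 m/s
|V_g| = √(u_g² + v_g²) = 40.5 m/s

40.5 m/s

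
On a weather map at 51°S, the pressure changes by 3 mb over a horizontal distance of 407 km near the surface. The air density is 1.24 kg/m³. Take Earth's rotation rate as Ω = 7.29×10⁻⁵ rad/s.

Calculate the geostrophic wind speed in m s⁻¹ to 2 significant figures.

5.2 m s⁻¹

Coriolis parameter at 51°S:
f = 2Ω sin φ = 2 × 7.29×10⁻⁵ × sin 51° = 1.13×10⁻⁴ s⁻¹
Pressure gradient: |∂P/∂n| = 300 Pa / 407000 m = 7.37×10⁻⁴ Pa/m
Geostrophic balance (pressure-gradient force = Coriolis force):
V_g = (1/(fρ)) |∂P/∂n| = 7.37×10⁻⁴ / (1.13×10⁻⁴ × 1.24) = 5.25 m/s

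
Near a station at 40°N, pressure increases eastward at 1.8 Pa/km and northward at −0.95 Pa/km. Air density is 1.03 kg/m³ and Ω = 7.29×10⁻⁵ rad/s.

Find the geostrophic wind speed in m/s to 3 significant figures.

21.1 m/s

Coriolis parameter at 40°N:
f = 2Ω sin φ = 2 × 7.29×10⁻⁵ × sin 40° = 9.37×10⁻⁵ s⁻¹
Component geostrophic relations (x east, y north):
u_g = −(1/(fρ)) ∂P/∂y,  v_g = (1/(fρ)) ∂P/∂x
u_g = −(−0.95×10⁻³)/(9.37×10⁻⁵ × 1.03) = 9.84 m/s;  v_g = (1.8×10⁻³)/(9.37×10⁻⁵ × 1.03) = 18.6 m/s
|V_g| = √(u_g² + v_g²) = 21.1 m/s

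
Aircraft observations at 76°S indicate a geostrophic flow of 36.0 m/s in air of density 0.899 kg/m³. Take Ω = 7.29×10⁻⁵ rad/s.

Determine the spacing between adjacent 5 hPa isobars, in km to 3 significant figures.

109 km

Coriolis parameter at 76°S:
f = 2Ω sin φ = 2 × 7.29×10⁻⁵ × sin 76° = 1.41×10⁻⁴ s⁻¹
Geostrophic balance rearranged: |∂P/∂n| = f ρ V_g
|∂P/∂n| = 1.41×10⁻⁴ × 0.899 × 36.0 = 4.58×10⁻³ Pa/m
Isobar spacing: Δn = ΔP/|∂P/∂n| = 500 Pa / 4.58×10⁻³ Pa/m = 109206 m ≈ 109 km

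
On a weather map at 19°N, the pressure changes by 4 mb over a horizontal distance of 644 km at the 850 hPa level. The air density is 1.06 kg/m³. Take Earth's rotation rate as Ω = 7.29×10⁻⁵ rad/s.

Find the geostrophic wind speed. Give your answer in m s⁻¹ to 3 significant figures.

12.3 m s⁻¹

Coriolis parameter at 19°N:
f = 2Ω sin φ = 2 × 7.29×10⁻⁵ × sin 19° = 4.75×10⁻⁵ s⁻¹
Pressure gradient: |∂P/∂n| = 400 Pa / 644000 m = 6.21×10⁻⁴ Pa/m
Geostrophic balance (pressure-gradient force = Coriolis force):
V_g = (1/(fρ)) |∂P/∂n| = 6.21×10⁻⁴ / (4.75×10⁻⁵ × 1.06) = 12.3 m/s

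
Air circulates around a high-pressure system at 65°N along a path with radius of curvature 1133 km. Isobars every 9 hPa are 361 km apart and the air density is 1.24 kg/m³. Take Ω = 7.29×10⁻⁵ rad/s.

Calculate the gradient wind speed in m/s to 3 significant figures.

17.2 m/s

Coriolis parameter at 65°N:
f = 2Ω sin φ = 2 × 7.29×10⁻⁵ × sin 65° = 1.32×10⁻⁴ s⁻¹
Pressure gradient: |∂P/∂n| = 900 Pa / 361000 m = 2.49×10⁻³ Pa/m
Geostrophic speed: V_g = |∂P/∂n|/(fρ) = 2.49×10⁻³/(1.32×10⁻⁴ × 1.24) = 15.2 m/s
Around a high, pressure-gradient force acts outward with centrifugal, so Coriolis balances both:
fV = (1/ρ)|∂P/∂n| + V²/R  →  V² − fR·V + fR·V_g = 0
With fR = 1.32×10⁻⁴ × 1133×10³ m = 150 m/s:
V = [fR − √((fR)² − 4 fR V_g)]/2 = [150 − √(150² − 4×150×15.2)]/2 = 17.2 m/s
Supergeostrophic (V > V_g = 15.2 m/s), as expected around a high.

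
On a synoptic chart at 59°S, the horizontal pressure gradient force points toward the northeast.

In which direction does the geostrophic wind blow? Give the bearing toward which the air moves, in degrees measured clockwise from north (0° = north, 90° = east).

The pressure-gradient force points toward the northeast (bearing 045°).
Geostrophic balance: in the Southern Hemisphere the Coriolis force deflects motion to the left, so the geostrophic wind blows 90° to the left of the pressure-gradient force (low pressure on the right).
Rotating 045° by 90° counterclockwise gives 315° — the wind blows toward the northwest.

315°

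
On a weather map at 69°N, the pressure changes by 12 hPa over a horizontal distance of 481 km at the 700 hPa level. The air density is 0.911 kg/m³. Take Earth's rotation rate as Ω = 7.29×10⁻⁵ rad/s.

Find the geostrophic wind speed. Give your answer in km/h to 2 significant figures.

Coriolis parameter at 69°N:
f = 2Ω sin φ = 2 × 7.29×10⁻⁵ × sin 69° = 1.36×10⁻⁴ s⁻¹
Pressure gradient: |∂P/∂n| = 1200 Pa / 481000 m = 2.49×10⁻³ Pa/m
Geostrophic balance (pressure-gradient force = Coriolis force):
V_g = (1/(fρ)) |∂P/∂n| = 2.49×10⁻³ / (1.36×10⁻⁴ × 0.911) = 20.1 m/s
Converting: 20.1 m/s × 3.6 = 72 km/h

72 km/h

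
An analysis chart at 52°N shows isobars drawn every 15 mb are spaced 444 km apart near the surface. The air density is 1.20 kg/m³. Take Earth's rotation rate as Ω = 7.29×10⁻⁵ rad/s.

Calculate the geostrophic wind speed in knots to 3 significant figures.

47.6 knots

Coriolis parameter at 52°N:
f = 2Ω sin φ = 2 × 7.29×10⁻⁵ × sin 52° = 1.15×10⁻⁴ s⁻¹
Pressure gradient: |∂P/∂n| = 1500 Pa / 444000 m = 3.38×10⁻³ Pa/m
Geostrophic balance (pressure-gradient force = Coriolis force):
V_g = (1/(fρ)) |∂P/∂n| = 3.38×10⁻³ / (1.15×10⁻⁴ × 1.20) = 24.5 m/s
Converting: 24.5 m/s × 1.944 = 47.6 knots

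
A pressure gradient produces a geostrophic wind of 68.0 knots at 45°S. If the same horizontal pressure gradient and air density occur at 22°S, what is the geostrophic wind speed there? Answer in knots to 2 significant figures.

130 knots

With the same pressure gradient and density, V_g ∝ 1/f ∝ 1/sin φ.
V₂ = V₁ · sin φ₁ / sin φ₂ = 68.0 × sin 45° / sin 22°
V₂ = 68.0 × 0.7071/0.3746 = 130 knots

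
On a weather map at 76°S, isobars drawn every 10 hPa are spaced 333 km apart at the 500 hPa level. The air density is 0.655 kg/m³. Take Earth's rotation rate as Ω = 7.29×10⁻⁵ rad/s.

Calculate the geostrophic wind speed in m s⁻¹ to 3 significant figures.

32.4 m s⁻¹

Coriolis parameter at 76°S:
f = 2Ω sin φ = 2 × 7.29×10⁻⁵ × sin 76° = 1.41×10⁻⁴ s⁻¹
Pressure gradient: |∂P/∂n| = 1000 Pa / 333000 m = 3.00×10⁻³ Pa/m
Geostrophic balance (pressure-gradient force = Coriolis force):
V_g = (1/(fρ)) |∂P/∂n| = 3.00×10⁻³ / (1.41×10⁻⁴ × 0.655) = 32.4 m/s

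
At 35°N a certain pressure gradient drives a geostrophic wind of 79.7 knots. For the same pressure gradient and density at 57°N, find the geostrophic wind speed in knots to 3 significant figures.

With the same pressure gradient and density, V_g ∝ 1/f ∝ 1/sin φ.
V₂ = V₁ · sin φ₁ / sin φ₂ = 79.7 × sin 35° / sin 57°
V₂ = 79.7 × 0.5736/0.8387 = 54.5 knots

54.5 knots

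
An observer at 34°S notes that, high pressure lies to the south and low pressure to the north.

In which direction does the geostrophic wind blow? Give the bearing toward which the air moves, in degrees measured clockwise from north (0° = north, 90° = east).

The pressure-gradient force points toward the north (bearing 000°).
Geostrophic balance: in the Southern Hemisphere the Coriolis force deflects motion to the left, so the geostrophic wind blows 90° to the left of the pressure-gradient force (low pressure on the right).
Rotating 000° by 90° counterclockwise gives 270° — the wind blows toward the west.

270°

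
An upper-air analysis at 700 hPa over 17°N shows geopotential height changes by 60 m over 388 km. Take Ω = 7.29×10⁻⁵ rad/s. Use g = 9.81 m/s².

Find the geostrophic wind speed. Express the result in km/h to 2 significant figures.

Coriolis parameter at 17°N:
f = 2Ω sin φ = 2 × 7.29×10⁻⁵ × sin 17° = 4.26×10⁻⁵ s⁻¹
Height gradient: |∂Z/∂n| = 60 m / 388000 m = 1.55×10⁻⁴
On a pressure surface, geostrophic balance gives V_g = (g/f)|∂Z/∂n|:
V_g = 9.81 × 1.55×10⁻⁴ / 4.26×10⁻⁵ = 35.6 m/s
Converting: 35.6 m/s × 3.6 = 130 km/h

130 km/h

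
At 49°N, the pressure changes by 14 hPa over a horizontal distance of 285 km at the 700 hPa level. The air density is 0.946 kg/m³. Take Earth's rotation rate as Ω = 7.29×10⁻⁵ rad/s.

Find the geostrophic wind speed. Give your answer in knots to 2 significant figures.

92 knots

Coriolis parameter at 49°N:
f = 2Ω sin φ = 2 × 7.29×10⁻⁵ × sin 49° = 1.10×10⁻⁴ s⁻¹
Pressure gradient: |∂P/∂n| = 1400 Pa / 285000 m = 4.91×10⁻³ Pa/m
Geostrophic balance (pressure-gradient force = Coriolis force):
V_g = (1/(fρ)) |∂P/∂n| = 4.91×10⁻³ / (1.10×10⁻⁴ × 0.946) = 47.2 m/s
Converting: 47.2 m/s × 1.944 = 92 knots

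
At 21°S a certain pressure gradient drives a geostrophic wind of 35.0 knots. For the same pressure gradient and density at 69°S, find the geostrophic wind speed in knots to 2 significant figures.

13 knots

With the same pressure gradient and density, V_g ∝ 1/f ∝ 1/sin φ.
V₂ = V₁ · sin φ₁ / sin φ₂ = 35.0 × sin 21° / sin 69°
V₂ = 35.0 × 0.3584/0.9336 = 13 knots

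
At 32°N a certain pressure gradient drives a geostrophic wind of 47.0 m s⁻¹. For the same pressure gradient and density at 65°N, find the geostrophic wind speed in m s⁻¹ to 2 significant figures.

27 m s⁻¹

With the same pressure gradient and density, V_g ∝ 1/f ∝ 1/sin φ.
V₂ = V₁ · sin φ₁ / sin φ₂ = 47.0 × sin 32° / sin 65°
V₂ = 47.0 × 0.5299/0.9063 = 27 m s⁻¹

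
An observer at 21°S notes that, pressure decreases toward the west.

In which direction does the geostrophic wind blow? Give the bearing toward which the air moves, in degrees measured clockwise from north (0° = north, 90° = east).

180°

The pressure-gradient force points toward the west (bearing 270°).
Geostrophic balance: in the Southern Hemisphere the Coriolis force deflects motion to the left, so the geostrophic wind blows 90° to the left of the pressure-gradient force (low pressure on the right).
Rotating 270° by 90° counterclockwise gives 180° — the wind blows toward the south.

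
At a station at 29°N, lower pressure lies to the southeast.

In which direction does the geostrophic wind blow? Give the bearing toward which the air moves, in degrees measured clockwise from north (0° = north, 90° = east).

The pressure-gradient force points toward the southeast (bearing 135°).
Geostrophic balance: in the Northern Hemisphere the Coriolis force deflects motion to the right, so the geostrophic wind blows 90° to the right of the pressure-gradient force (low pressure on the left).
Rotating 135° by 90° clockwise gives 225° — the wind blows toward the southwest.

225°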